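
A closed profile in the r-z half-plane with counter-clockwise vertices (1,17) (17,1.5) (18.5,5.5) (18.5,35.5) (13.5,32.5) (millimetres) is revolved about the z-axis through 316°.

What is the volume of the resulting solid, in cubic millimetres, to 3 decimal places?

Profile (r,z), 5 vertices: (1,17) (17,1.5) (18.5,5.5) (18.5,35.5) (13.5,32.5)
edge 0: (1,17)→(17,1.5)  cross = 1·1.5 − 17·17 = -287.5000; (r_i+r_j)·cross = 18·-287.5000 = -5175.0000
edge 1: (17,1.5)→(18.5,5.5)  cross = 17·5.5 − 18.5·1.5 = 65.7500; (r_i+r_j)·cross = 35.5·65.7500 = 2334.1250
edge 2: (18.5,5.5)→(18.5,35.5)  cross = 18.5·35.5 − 18.5·5.5 = 555.0000; (r_i+r_j)·cross = 37·555.0000 = 20535.0000
edge 3: (18.5,35.5)→(13.5,32.5)  cross = 18.5·32.5 − 13.5·35.5 = 122.0000; (r_i+r_j)·cross = 32·122.0000 = 3904.0000
edge 4: (13.5,32.5)→(1,17)  cross = 13.5·17 − 1·32.5 = 197.0000; (r_i+r_j)·cross = 14.5·197.0000 = 2856.5000
Σcross = 652.2500 → A = |Σcross|/2 = 326.1250 mm²
Σ(r_i+r_j)·cross = 24454.6250 → first moment M = |Σ|/6 = 4075.7708
R_c = M/A = 4075.7708/326.1250 = 12.4976 mm
θ = 316° = 5.515240 rad
V = θ·R_c·A = 5.515240·12.4976·326.1250 = 22478.856 mm³

Volume = 22478.856 mm³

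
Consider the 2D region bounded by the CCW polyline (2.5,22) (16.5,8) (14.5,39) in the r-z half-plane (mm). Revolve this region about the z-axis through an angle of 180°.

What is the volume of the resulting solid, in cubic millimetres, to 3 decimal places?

Volume = 7121.467 mm³

Profile (r,z), 3 vertices: (2.5,22) (16.5,8) (14.5,39)
edge 0: (2.5,22)→(16.5,8)  cross = 2.5·8 − 16.5·22 = -343.0000; (r_i+r_j)·cross = 19·-343.0000 = -6517.0000
edge 1: (16.5,8)→(14.5,39)  cross = 16.5·39 − 14.5·8 = 527.5000; (r_i+r_j)·cross = 31·527.5000 = 16352.5000
edge 2: (14.5,39)→(2.5,22)  cross = 14.5·22 − 2.5·39 = 221.5000; (r_i+r_j)·cross = 17·221.5000 = 3765.5000
Σcross = 406.0000 → A = |Σcross|/2 = 203.0000 mm²
Σ(r_i+r_j)·cross = 13601.0000 → first moment M = |Σ|/6 = 2266.8333
R_c = M/A = 2266.8333/203.0000 = 11.1667 mm
θ = 180° = 3.141593 rad
V = θ·R_c·A = 3.141593·11.1667·203.0000 = 7121.467 mm³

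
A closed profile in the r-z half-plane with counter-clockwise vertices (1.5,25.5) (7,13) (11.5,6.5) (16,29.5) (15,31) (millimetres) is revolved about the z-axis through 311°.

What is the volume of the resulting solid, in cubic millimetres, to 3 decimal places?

Volume = 9405.209 mm³

Profile (r,z), 5 vertices: (1.5,25.5) (7,13) (11.5,6.5) (16,29.5) (15,31)
edge 0: (1.5,25.5)→(7,13)  cross = 1.5·13 − 7·25.5 = -159.0000; (r_i+r_j)·cross = 8.5·-159.0000 = -1351.5000
edge 1: (7,13)→(11.5,6.5)  cross = 7·6.5 − 11.5·13 = -104.0000; (r_i+r_j)·cross = 18.5·-104.0000 = -1924.0000
edge 2: (11.5,6.5)→(16,29.5)  cross = 11.5·29.5 − 16·6.5 = 235.2500; (r_i+r_j)·cross = 27.5·235.2500 = 6469.3750
edge 3: (16,29.5)→(15,31)  cross = 16·31 − 15·29.5 = 53.5000; (r_i+r_j)·cross = 31·53.5000 = 1658.5000
edge 4: (15,31)→(1.5,25.5)  cross = 15·25.5 − 1.5·31 = 336.0000; (r_i+r_j)·cross = 16.5·336.0000 = 5544.0000
Σcross = 361.7500 → A = |Σcross|/2 = 180.8750 mm²
Σ(r_i+r_j)·cross = 10396.3750 → first moment M = |Σ|/6 = 1732.7292
R_c = M/A = 1732.7292/180.8750 = 9.5797 mm
θ = 311° = 5.427974 rad
V = θ·R_c·A = 5.427974·9.5797·180.8750 = 9405.209 mm³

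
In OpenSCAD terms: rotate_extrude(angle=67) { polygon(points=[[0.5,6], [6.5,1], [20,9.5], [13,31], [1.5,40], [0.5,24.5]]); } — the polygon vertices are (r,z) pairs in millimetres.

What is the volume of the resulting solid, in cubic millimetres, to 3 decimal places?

Volume = 4699.189 mm³

Profile (r,z), 6 vertices: (0.5,6) (6.5,1) (20,9.5) (13,31) (1.5,40) (0.5,24.5)
edge 0: (0.5,6)→(6.5,1)  cross = 0.5·1 − 6.5·6 = -38.5000; (r_i+r_j)·cross = 7·-38.5000 = -269.5000
edge 1: (6.5,1)→(20,9.5)  cross = 6.5·9.5 − 20·1 = 41.7500; (r_i+r_j)·cross = 26.5·41.7500 = 1106.3750
edge 2: (20,9.5)→(13,31)  cross = 20·31 − 13·9.5 = 496.5000; (r_i+r_j)·cross = 33·496.5000 = 16384.5000
edge 3: (13,31)→(1.5,40)  cross = 13·40 − 1.5·31 = 473.5000; (r_i+r_j)·cross = 14.5·473.5000 = 6865.7500
edge 4: (1.5,40)→(0.5,24.5)  cross = 1.5·24.5 − 0.5·40 = 16.7500; (r_i+r_j)·cross = 2·16.7500 = 33.5000
edge 5: (0.5,24.5)→(0.5,6)  cross = 0.5·6 − 0.5·24.5 = -9.2500; (r_i+r_j)·cross = 1·-9.2500 = -9.2500
Σcross = 980.7500 → A = |Σcross|/2 = 490.3750 mm²
Σ(r_i+r_j)·cross = 24111.3750 → first moment M = |Σ|/6 = 4018.5625
R_c = M/A = 4018.5625/490.3750 = 8.1949 mm
θ = 67° = 1.169371 rad
V = θ·R_c·A = 1.169371·8.1949·490.3750 = 4699.189 mm³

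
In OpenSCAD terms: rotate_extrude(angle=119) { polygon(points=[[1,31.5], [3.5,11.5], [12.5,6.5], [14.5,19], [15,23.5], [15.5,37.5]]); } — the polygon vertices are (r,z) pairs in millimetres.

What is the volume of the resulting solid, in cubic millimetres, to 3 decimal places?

Volume = 5751.744 mm³

Profile (r,z), 6 vertices: (1,31.5) (3.5,11.5) (12.5,6.5) (14.5,19) (15,23.5) (15.5,37.5)
edge 0: (1,31.5)→(3.5,11.5)  cross = 1·11.5 − 3.5·31.5 = -98.7500; (r_i+r_j)·cross = 4.5·-98.7500 = -444.3750
edge 1: (3.5,11.5)→(12.5,6.5)  cross = 3.5·6.5 − 12.5·11.5 = -121.0000; (r_i+r_j)·cross = 16·-121.0000 = -1936.0000
edge 2: (12.5,6.5)→(14.5,19)  cross = 12.5·19 − 14.5·6.5 = 143.2500; (r_i+r_j)·cross = 27·143.2500 = 3867.7500
edge 3: (14.5,19)→(15,23.5)  cross = 14.5·23.5 − 15·19 = 55.7500; (r_i+r_j)·cross = 29.5·55.7500 = 1644.6250
edge 4: (15,23.5)→(15.5,37.5)  cross = 15·37.5 − 15.5·23.5 = 198.2500; (r_i+r_j)·cross = 30.5·198.2500 = 6046.6250
edge 5: (15.5,37.5)→(1,31.5)  cross = 15.5·31.5 − 1·37.5 = 450.7500; (r_i+r_j)·cross = 16.5·450.7500 = 7437.3750
Σcross = 628.2500 → A = |Σcross|/2 = 314.1250 mm²
Σ(r_i+r_j)·cross = 16616.0000 → first moment M = |Σ|/6 = 2769.3333
R_c = M/A = 2769.3333/314.1250 = 8.8160 mm
θ = 119° = 2.076942 rad
V = θ·R_c·A = 2.076942·8.8160·314.1250 = 5751.744 mm³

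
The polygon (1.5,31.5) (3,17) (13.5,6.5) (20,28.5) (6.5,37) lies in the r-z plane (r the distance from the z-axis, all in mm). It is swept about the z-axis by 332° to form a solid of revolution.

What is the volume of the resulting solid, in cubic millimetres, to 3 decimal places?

Profile (r,z), 5 vertices: (1.5,31.5) (3,17) (13.5,6.5) (20,28.5) (6.5,37)
edge 0: (1.5,31.5)→(3,17)  cross = 1.5·17 − 3·31.5 = -69.0000; (r_i+r_j)·cross = 4.5·-69.0000 = -310.5000
edge 1: (3,17)→(13.5,6.5)  cross = 3·6.5 − 13.5·17 = -210.0000; (r_i+r_j)·cross = 16.5·-210.0000 = -3465.0000
edge 2: (13.5,6.5)→(20,28.5)  cross = 13.5·28.5 − 20·6.5 = 254.7500; (r_i+r_j)·cross = 33.5·254.7500 = 8534.1250
edge 3: (20,28.5)→(6.5,37)  cross = 20·37 − 6.5·28.5 = 554.7500; (r_i+r_j)·cross = 26.5·554.7500 = 14700.8750
edge 4: (6.5,37)→(1.5,31.5)  cross = 6.5·31.5 − 1.5·37 = 149.2500; (r_i+r_j)·cross = 8·149.2500 = 1194.0000
Σcross = 679.7500 → A = |Σcross|/2 = 339.8750 mm²
Σ(r_i+r_j)·cross = 20653.5000 → first moment M = |Σ|/6 = 3442.2500
R_c = M/A = 3442.2500/339.8750 = 10.1280 mm
θ = 332° = 5.794493 rad
V = θ·R_c·A = 5.794493·10.1280·339.8750 = 19946.094 mm³

Volume = 19946.094 mm³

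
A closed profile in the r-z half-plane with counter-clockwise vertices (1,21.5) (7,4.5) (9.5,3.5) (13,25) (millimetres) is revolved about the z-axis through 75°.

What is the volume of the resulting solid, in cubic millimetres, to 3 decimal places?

Profile (r,z), 4 vertices: (1,21.5) (7,4.5) (9.5,3.5) (13,25)
edge 0: (1,21.5)→(7,4.5)  cross = 1·4.5 − 7·21.5 = -146.0000; (r_i+r_j)·cross = 8·-146.0000 = -1168.0000
edge 1: (7,4.5)→(9.5,3.5)  cross = 7·3.5 − 9.5·4.5 = -18.2500; (r_i+r_j)·cross = 16.5·-18.2500 = -301.1250
edge 2: (9.5,3.5)→(13,25)  cross = 9.5·25 − 13·3.5 = 192.0000; (r_i+r_j)·cross = 22.5·192.0000 = 4320.0000
edge 3: (13,25)→(1,21.5)  cross = 13·21.5 − 1·25 = 254.5000; (r_i+r_j)·cross = 14·254.5000 = 3563.0000
Σcross = 282.2500 → A = |Σcross|/2 = 141.1250 mm²
Σ(r_i+r_j)·cross = 6413.8750 → first moment M = |Σ|/6 = 1068.9792
R_c = M/A = 1068.9792/141.1250 = 7.5747 mm
θ = 75° = 1.308997 rad
V = θ·R_c·A = 1.308997·7.5747·141.1250 = 1399.290 mm³

Volume = 1399.290 mm³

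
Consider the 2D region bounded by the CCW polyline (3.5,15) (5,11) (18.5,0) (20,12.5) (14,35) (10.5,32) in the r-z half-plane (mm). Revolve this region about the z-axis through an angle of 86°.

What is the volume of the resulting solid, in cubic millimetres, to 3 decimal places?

Profile (r,z), 6 vertices: (3.5,15) (5,11) (18.5,0) (20,12.5) (14,35) (10.5,32)
edge 0: (3.5,15)→(5,11)  cross = 3.5·11 − 5·15 = -36.5000; (r_i+r_j)·cross = 8.5·-36.5000 = -310.2500
edge 1: (5,11)→(18.5,0)  cross = 5·0 − 18.5·11 = -203.5000; (r_i+r_j)·cross = 23.5·-203.5000 = -4782.2500
edge 2: (18.5,0)→(20,12.5)  cross = 18.5·12.5 − 20·0 = 231.2500; (r_i+r_j)·cross = 38.5·231.2500 = 8903.1250
edge 3: (20,12.5)→(14,35)  cross = 20·35 − 14·12.5 = 525.0000; (r_i+r_j)·cross = 34·525.0000 = 17850.0000
edge 4: (14,35)→(10.5,32)  cross = 14·32 − 10.5·35 = 80.5000; (r_i+r_j)·cross = 24.5·80.5000 = 1972.2500
edge 5: (10.5,32)→(3.5,15)  cross = 10.5·15 − 3.5·32 = 45.5000; (r_i+r_j)·cross = 14·45.5000 = 637.0000
Σcross = 642.2500 → A = |Σcross|/2 = 321.1250 mm²
Σ(r_i+r_j)·cross = 24269.8750 → first moment M = |Σ|/6 = 4044.9792
R_c = M/A = 4044.9792/321.1250 = 12.5963 mm
θ = 86° = 1.500983 rad
V = θ·R_c·A = 1.500983·12.5963·321.1250 = 6071.446 mm³

Volume = 6071.446 mm³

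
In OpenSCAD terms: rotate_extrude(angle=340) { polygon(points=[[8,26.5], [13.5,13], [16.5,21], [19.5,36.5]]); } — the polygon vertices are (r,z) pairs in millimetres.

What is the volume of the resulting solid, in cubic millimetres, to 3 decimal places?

Profile (r,z), 4 vertices: (8,26.5) (13.5,13) (16.5,21) (19.5,36.5)
edge 0: (8,26.5)→(13.5,13)  cross = 8·13 − 13.5·26.5 = -253.7500; (r_i+r_j)·cross = 21.5·-253.7500 = -5455.6250
edge 1: (13.5,13)→(16.5,21)  cross = 13.5·21 − 16.5·13 = 69.0000; (r_i+r_j)·cross = 30·69.0000 = 2070.0000
edge 2: (16.5,21)→(19.5,36.5)  cross = 16.5·36.5 − 19.5·21 = 192.7500; (r_i+r_j)·cross = 36·192.7500 = 6939.0000
edge 3: (19.5,36.5)→(8,26.5)  cross = 19.5·26.5 − 8·36.5 = 224.7500; (r_i+r_j)·cross = 27.5·224.7500 = 6180.6250
Σcross = 232.7500 → A = |Σcross|/2 = 116.3750 mm²
Σ(r_i+r_j)·cross = 9734.0000 → first moment M = |Σ|/6 = 1622.3333
R_c = M/A = 1622.3333/116.3750 = 13.9406 mm
θ = 340° = 5.934119 rad
V = θ·R_c·A = 5.934119·13.9406·116.3750 = 9627.120 mm³

Volume = 9627.120 mm³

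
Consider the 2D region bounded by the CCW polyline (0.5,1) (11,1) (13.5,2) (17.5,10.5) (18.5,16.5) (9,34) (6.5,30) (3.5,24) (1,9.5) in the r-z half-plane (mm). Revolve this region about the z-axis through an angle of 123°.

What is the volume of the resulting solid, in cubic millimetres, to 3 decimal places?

Profile (r,z), 9 vertices: (0.5,1) (11,1) (13.5,2) (17.5,10.5) (18.5,16.5) (9,34) (6.5,30) (3.5,24) (1,9.5)
edge 0: (0.5,1)→(11,1)  cross = 0.5·1 − 11·1 = -10.5000; (r_i+r_j)·cross = 11.5·-10.5000 = -120.7500
edge 1: (11,1)→(13.5,2)  cross = 11·2 − 13.5·1 = 8.5000; (r_i+r_j)·cross = 24.5·8.5000 = 208.2500
edge 2: (13.5,2)→(17.5,10.5)  cross = 13.5·10.5 − 17.5·2 = 106.7500; (r_i+r_j)·cross = 31·106.7500 = 3309.2500
edge 3: (17.5,10.5)→(18.5,16.5)  cross = 17.5·16.5 − 18.5·10.5 = 94.5000; (r_i+r_j)·cross = 36·94.5000 = 3402.0000
edge 4: (18.5,16.5)→(9,34)  cross = 18.5·34 − 9·16.5 = 480.5000; (r_i+r_j)·cross = 27.5·480.5000 = 13213.7500
edge 5: (9,34)→(6.5,30)  cross = 9·30 − 6.5·34 = 49.0000; (r_i+r_j)·cross = 15.5·49.0000 = 759.5000
edge 6: (6.5,30)→(3.5,24)  cross = 6.5·24 − 3.5·30 = 51.0000; (r_i+r_j)·cross = 10·51.0000 = 510.0000
edge 7: (3.5,24)→(1,9.5)  cross = 3.5·9.5 − 1·24 = 9.2500; (r_i+r_j)·cross = 4.5·9.2500 = 41.6250
edge 8: (1,9.5)→(0.5,1)  cross = 1·1 − 0.5·9.5 = -3.7500; (r_i+r_j)·cross = 1.5·-3.7500 = -5.6250
Σcross = 785.2500 → A = |Σcross|/2 = 392.6250 mm²
Σ(r_i+r_j)·cross = 21318.0000 → first moment M = |Σ|/6 = 3553.0000
R_c = M/A = 3553.0000/392.6250 = 9.0493 mm
θ = 123° = 2.146755 rad
V = θ·R_c·A = 2.146755·9.0493·392.6250 = 7627.420 mm³

Volume = 7627.420 mm³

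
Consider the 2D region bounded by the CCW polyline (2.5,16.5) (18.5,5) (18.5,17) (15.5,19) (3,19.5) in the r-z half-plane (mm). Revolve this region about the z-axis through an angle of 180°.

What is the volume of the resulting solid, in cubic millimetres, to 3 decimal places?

Profile (r,z), 5 vertices: (2.5,16.5) (18.5,5) (18.5,17) (15.5,19) (3,19.5)
edge 0: (2.5,16.5)→(18.5,5)  cross = 2.5·5 − 18.5·16.5 = -292.7500; (r_i+r_j)·cross = 21·-292.7500 = -6147.7500
edge 1: (18.5,5)→(18.5,17)  cross = 18.5·17 − 18.5·5 = 222.0000; (r_i+r_j)·cross = 37·222.0000 = 8214.0000
edge 2: (18.5,17)→(15.5,19)  cross = 18.5·19 − 15.5·17 = 88.0000; (r_i+r_j)·cross = 34·88.0000 = 2992.0000
edge 3: (15.5,19)→(3,19.5)  cross = 15.5·19.5 − 3·19 = 245.2500; (r_i+r_j)·cross = 18.5·245.2500 = 4537.1250
edge 4: (3,19.5)→(2.5,16.5)  cross = 3·16.5 − 2.5·19.5 = 0.7500; (r_i+r_j)·cross = 5.5·0.7500 = 4.1250
Σcross = 263.2500 → A = |Σcross|/2 = 131.6250 mm²
Σ(r_i+r_j)·cross = 9599.5000 → first moment M = |Σ|/6 = 1599.9167
R_c = M/A = 1599.9167/131.6250 = 12.1551 mm
θ = 180° = 3.141593 rad
V = θ·R_c·A = 3.141593·12.1551·131.6250 = 5026.286 mm³

Volume = 5026.286 mm³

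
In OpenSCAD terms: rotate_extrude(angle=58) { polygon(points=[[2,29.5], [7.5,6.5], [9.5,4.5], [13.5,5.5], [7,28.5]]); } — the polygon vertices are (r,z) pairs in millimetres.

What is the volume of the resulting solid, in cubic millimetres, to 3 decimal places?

Profile (r,z), 5 vertices: (2,29.5) (7.5,6.5) (9.5,4.5) (13.5,5.5) (7,28.5)
edge 0: (2,29.5)→(7.5,6.5)  cross = 2·6.5 − 7.5·29.5 = -208.2500; (r_i+r_j)·cross = 9.5·-208.2500 = -1978.3750
edge 1: (7.5,6.5)→(9.5,4.5)  cross = 7.5·4.5 − 9.5·6.5 = -28.0000; (r_i+r_j)·cross = 17·-28.0000 = -476.0000
edge 2: (9.5,4.5)→(13.5,5.5)  cross = 9.5·5.5 − 13.5·4.5 = -8.5000; (r_i+r_j)·cross = 23·-8.5000 = -195.5000
edge 3: (13.5,5.5)→(7,28.5)  cross = 13.5·28.5 − 7·5.5 = 346.2500; (r_i+r_j)·cross = 20.5·346.2500 = 7098.1250
edge 4: (7,28.5)→(2,29.5)  cross = 7·29.5 − 2·28.5 = 149.5000; (r_i+r_j)·cross = 9·149.5000 = 1345.5000
Σcross = 251.0000 → A = |Σcross|/2 = 125.5000 mm²
Σ(r_i+r_j)·cross = 5793.7500 → first moment M = |Σ|/6 = 965.6250
R_c = M/A = 965.6250/125.5000 = 7.6942 mm
θ = 58° = 1.012291 rad
V = θ·R_c·A = 1.012291·7.6942·125.5000 = 977.493 mm³

Volume = 977.493 mm³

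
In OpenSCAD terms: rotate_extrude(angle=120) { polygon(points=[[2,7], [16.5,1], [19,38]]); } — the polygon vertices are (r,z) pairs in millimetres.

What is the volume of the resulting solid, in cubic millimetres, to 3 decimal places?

Profile (r,z), 3 vertices: (2,7) (16.5,1) (19,38)
edge 0: (2,7)→(16.5,1)  cross = 2·1 − 16.5·7 = -113.5000; (r_i+r_j)·cross = 18.5·-113.5000 = -2099.7500
edge 1: (16.5,1)→(19,38)  cross = 16.5·38 − 19·1 = 608.0000; (r_i+r_j)·cross = 35.5·608.0000 = 21584.0000
edge 2: (19,38)→(2,7)  cross = 19·7 − 2·38 = 57.0000; (r_i+r_j)·cross = 21·57.0000 = 1197.0000
Σcross = 551.5000 → A = |Σcross|/2 = 275.7500 mm²
Σ(r_i+r_j)·cross = 20681.2500 → first moment M = |Σ|/6 = 3446.8750
R_c = M/A = 3446.8750/275.7500 = 12.5000 mm
θ = 120° = 2.094395 rad
V = θ·R_c·A = 2.094395·12.5000·275.7500 = 7219.118 mm³

Volume = 7219.118 mm³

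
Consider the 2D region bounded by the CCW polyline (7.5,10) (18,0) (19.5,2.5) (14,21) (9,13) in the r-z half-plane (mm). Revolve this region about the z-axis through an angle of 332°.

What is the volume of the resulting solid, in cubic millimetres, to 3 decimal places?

Volume = 9037.961 mm³

Profile (r,z), 5 vertices: (7.5,10) (18,0) (19.5,2.5) (14,21) (9,13)
edge 0: (7.5,10)→(18,0)  cross = 7.5·0 − 18·10 = -180.0000; (r_i+r_j)·cross = 25.5·-180.0000 = -4590.0000
edge 1: (18,0)→(19.5,2.5)  cross = 18·2.5 − 19.5·0 = 45.0000; (r_i+r_j)·cross = 37.5·45.0000 = 1687.5000
edge 2: (19.5,2.5)→(14,21)  cross = 19.5·21 − 14·2.5 = 374.5000; (r_i+r_j)·cross = 33.5·374.5000 = 12545.7500
edge 3: (14,21)→(9,13)  cross = 14·13 − 9·21 = -7.0000; (r_i+r_j)·cross = 23·-7.0000 = -161.0000
edge 4: (9,13)→(7.5,10)  cross = 9·10 − 7.5·13 = -7.5000; (r_i+r_j)·cross = 16.5·-7.5000 = -123.7500
Σcross = 225.0000 → A = |Σcross|/2 = 112.5000 mm²
Σ(r_i+r_j)·cross = 9358.5000 → first moment M = |Σ|/6 = 1559.7500
R_c = M/A = 1559.7500/112.5000 = 13.8644 mm
θ = 332° = 5.794493 rad
V = θ·R_c·A = 5.794493·13.8644·112.5000 = 9037.961 mm³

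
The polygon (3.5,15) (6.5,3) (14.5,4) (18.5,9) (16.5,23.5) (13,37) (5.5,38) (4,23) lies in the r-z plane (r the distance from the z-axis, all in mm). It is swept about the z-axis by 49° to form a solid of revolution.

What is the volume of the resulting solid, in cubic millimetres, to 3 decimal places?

Volume = 3509.431 mm³

Profile (r,z), 8 vertices: (3.5,15) (6.5,3) (14.5,4) (18.5,9) (16.5,23.5) (13,37) (5.5,38) (4,23)
edge 0: (3.5,15)→(6.5,3)  cross = 3.5·3 − 6.5·15 = -87.0000; (r_i+r_j)·cross = 10·-87.0000 = -870.0000
edge 1: (6.5,3)→(14.5,4)  cross = 6.5·4 − 14.5·3 = -17.5000; (r_i+r_j)·cross = 21·-17.5000 = -367.5000
edge 2: (14.5,4)→(18.5,9)  cross = 14.5·9 − 18.5·4 = 56.5000; (r_i+r_j)·cross = 33·56.5000 = 1864.5000
edge 3: (18.5,9)→(16.5,23.5)  cross = 18.5·23.5 − 16.5·9 = 286.2500; (r_i+r_j)·cross = 35·286.2500 = 10018.7500
edge 4: (16.5,23.5)→(13,37)  cross = 16.5·37 − 13·23.5 = 305.0000; (r_i+r_j)·cross = 29.5·305.0000 = 8997.5000
edge 5: (13,37)→(5.5,38)  cross = 13·38 − 5.5·37 = 290.5000; (r_i+r_j)·cross = 18.5·290.5000 = 5374.2500
edge 6: (5.5,38)→(4,23)  cross = 5.5·23 − 4·38 = -25.5000; (r_i+r_j)·cross = 9.5·-25.5000 = -242.2500
edge 7: (4,23)→(3.5,15)  cross = 4·15 − 3.5·23 = -20.5000; (r_i+r_j)·cross = 7.5·-20.5000 = -153.7500
Σcross = 787.7500 → A = |Σcross|/2 = 393.8750 mm²
Σ(r_i+r_j)·cross = 24621.5000 → first moment M = |Σ|/6 = 4103.5833
R_c = M/A = 4103.5833/393.8750 = 10.4185 mm
θ = 49° = 0.855211 rad
V = θ·R_c·A = 0.855211·10.4185·393.8750 = 3509.431 mm³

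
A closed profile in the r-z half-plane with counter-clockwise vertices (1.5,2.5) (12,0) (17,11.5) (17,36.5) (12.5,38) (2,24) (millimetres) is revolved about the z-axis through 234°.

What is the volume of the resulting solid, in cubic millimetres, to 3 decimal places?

Profile (r,z), 6 vertices: (1.5,2.5) (12,0) (17,11.5) (17,36.5) (12.5,38) (2,24)
edge 0: (1.5,2.5)→(12,0)  cross = 1.5·0 − 12·2.5 = -30.0000; (r_i+r_j)·cross = 13.5·-30.0000 = -405.0000
edge 1: (12,0)→(17,11.5)  cross = 12·11.5 − 17·0 = 138.0000; (r_i+r_j)·cross = 29·138.0000 = 4002.0000
edge 2: (17,11.5)→(17,36.5)  cross = 17·36.5 − 17·11.5 = 425.0000; (r_i+r_j)·cross = 34·425.0000 = 14450.0000
edge 3: (17,36.5)→(12.5,38)  cross = 17·38 − 12.5·36.5 = 189.7500; (r_i+r_j)·cross = 29.5·189.7500 = 5597.6250
edge 4: (12.5,38)→(2,24)  cross = 12.5·24 − 2·38 = 224.0000; (r_i+r_j)·cross = 14.5·224.0000 = 3248.0000
edge 5: (2,24)→(1.5,2.5)  cross = 2·2.5 − 1.5·24 = -31.0000; (r_i+r_j)·cross = 3.5·-31.0000 = -108.5000
Σcross = 915.7500 → A = |Σcross|/2 = 457.8750 mm²
Σ(r_i+r_j)·cross = 26784.1250 → first moment M = |Σ|/6 = 4464.0208
R_c = M/A = 4464.0208/457.8750 = 9.7494 mm
θ = 234° = 4.084070 rad
V = θ·R_c·A = 4.084070·9.7494·457.8750 = 18231.376 mm³

Volume = 18231.376 mm³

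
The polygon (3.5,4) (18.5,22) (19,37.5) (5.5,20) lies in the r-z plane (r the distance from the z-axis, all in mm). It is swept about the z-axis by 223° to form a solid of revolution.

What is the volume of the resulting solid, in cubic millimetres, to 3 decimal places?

Volume = 9231.699 mm³

Profile (r,z), 4 vertices: (3.5,4) (18.5,22) (19,37.5) (5.5,20)
edge 0: (3.5,4)→(18.5,22)  cross = 3.5·22 − 18.5·4 = 3.0000; (r_i+r_j)·cross = 22·3.0000 = 66.0000
edge 1: (18.5,22)→(19,37.5)  cross = 18.5·37.5 − 19·22 = 275.7500; (r_i+r_j)·cross = 37.5·275.7500 = 10340.6250
edge 2: (19,37.5)→(5.5,20)  cross = 19·20 − 5.5·37.5 = 173.7500; (r_i+r_j)·cross = 24.5·173.7500 = 4256.8750
edge 3: (5.5,20)→(3.5,4)  cross = 5.5·4 − 3.5·20 = -48.0000; (r_i+r_j)·cross = 9·-48.0000 = -432.0000
Σcross = 404.5000 → A = |Σcross|/2 = 202.2500 mm²
Σ(r_i+r_j)·cross = 14231.5000 → first moment M = |Σ|/6 = 2371.9167
R_c = M/A = 2371.9167/202.2500 = 11.7276 mm
θ = 223° = 3.892084 rad
V = θ·R_c·A = 3.892084·11.7276·202.2500 = 9231.699 mm³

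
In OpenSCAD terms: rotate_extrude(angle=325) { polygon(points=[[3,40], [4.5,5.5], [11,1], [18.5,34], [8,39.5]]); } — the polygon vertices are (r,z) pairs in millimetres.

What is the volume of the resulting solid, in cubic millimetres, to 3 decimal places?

Volume = 21523.028 mm³

Profile (r,z), 5 vertices: (3,40) (4.5,5.5) (11,1) (18.5,34) (8,39.5)
edge 0: (3,40)→(4.5,5.5)  cross = 3·5.5 − 4.5·40 = -163.5000; (r_i+r_j)·cross = 7.5·-163.5000 = -1226.2500
edge 1: (4.5,5.5)→(11,1)  cross = 4.5·1 − 11·5.5 = -56.0000; (r_i+r_j)·cross = 15.5·-56.0000 = -868.0000
edge 2: (11,1)→(18.5,34)  cross = 11·34 − 18.5·1 = 355.5000; (r_i+r_j)·cross = 29.5·355.5000 = 10487.2500
edge 3: (18.5,34)→(8,39.5)  cross = 18.5·39.5 − 8·34 = 458.7500; (r_i+r_j)·cross = 26.5·458.7500 = 12156.8750
edge 4: (8,39.5)→(3,40)  cross = 8·40 − 3·39.5 = 201.5000; (r_i+r_j)·cross = 11·201.5000 = 2216.5000
Σcross = 796.2500 → A = |Σcross|/2 = 398.1250 mm²
Σ(r_i+r_j)·cross = 22766.3750 → first moment M = |Σ|/6 = 3794.3958
R_c = M/A = 3794.3958/398.1250 = 9.5307 mm
θ = 325° = 5.672320 rad
V = θ·R_c·A = 5.672320·9.5307·398.1250 = 21523.028 mm³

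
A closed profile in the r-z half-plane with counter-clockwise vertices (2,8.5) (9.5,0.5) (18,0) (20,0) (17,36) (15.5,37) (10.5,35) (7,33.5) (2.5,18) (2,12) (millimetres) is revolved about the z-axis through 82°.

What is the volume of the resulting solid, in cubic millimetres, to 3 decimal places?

Volume = 8110.291 mm³

Profile (r,z), 10 vertices: (2,8.5) (9.5,0.5) (18,0) (20,0) (17,36) (15.5,37) (10.5,35) (7,33.5) (2.5,18) (2,12)
edge 0: (2,8.5)→(9.5,0.5)  cross = 2·0.5 − 9.5·8.5 = -79.7500; (r_i+r_j)·cross = 11.5·-79.7500 = -917.1250
edge 1: (9.5,0.5)→(18,0)  cross = 9.5·0 − 18·0.5 = -9.0000; (r_i+r_j)·cross = 27.5·-9.0000 = -247.5000
edge 2: (18,0)→(20,0)  cross = 18·0 − 20·0 = 0.0000; (r_i+r_j)·cross = 38·0.0000 = 0.0000
edge 3: (20,0)→(17,36)  cross = 20·36 − 17·0 = 720.0000; (r_i+r_j)·cross = 37·720.0000 = 26640.0000
edge 4: (17,36)→(15.5,37)  cross = 17·37 − 15.5·36 = 71.0000; (r_i+r_j)·cross = 32.5·71.0000 = 2307.5000
edge 5: (15.5,37)→(10.5,35)  cross = 15.5·35 − 10.5·37 = 154.0000; (r_i+r_j)·cross = 26·154.0000 = 4004.0000
edge 6: (10.5,35)→(7,33.5)  cross = 10.5·33.5 − 7·35 = 106.7500; (r_i+r_j)·cross = 17.5·106.7500 = 1868.1250
edge 7: (7,33.5)→(2.5,18)  cross = 7·18 − 2.5·33.5 = 42.2500; (r_i+r_j)·cross = 9.5·42.2500 = 401.3750
edge 8: (2.5,18)→(2,12)  cross = 2.5·12 − 2·18 = -6.0000; (r_i+r_j)·cross = 4.5·-6.0000 = -27.0000
edge 9: (2,12)→(2,8.5)  cross = 2·8.5 − 2·12 = -7.0000; (r_i+r_j)·cross = 4·-7.0000 = -28.0000
Σcross = 992.2500 → A = |Σcross|/2 = 496.1250 mm²
Σ(r_i+r_j)·cross = 34001.3750 → first moment M = |Σ|/6 = 5666.8958
R_c = M/A = 5666.8958/496.1250 = 11.4223 mm
θ = 82° = 1.431170 rad
V = θ·R_c·A = 1.431170·11.4223·496.1250 = 8110.291 mm³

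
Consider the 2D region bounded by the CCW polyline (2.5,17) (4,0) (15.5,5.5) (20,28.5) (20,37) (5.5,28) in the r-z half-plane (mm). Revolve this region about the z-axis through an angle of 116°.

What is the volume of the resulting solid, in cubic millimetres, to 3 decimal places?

Volume = 9395.030 mm³

Profile (r,z), 6 vertices: (2.5,17) (4,0) (15.5,5.5) (20,28.5) (20,37) (5.5,28)
edge 0: (2.5,17)→(4,0)  cross = 2.5·0 − 4·17 = -68.0000; (r_i+r_j)·cross = 6.5·-68.0000 = -442.0000
edge 1: (4,0)→(15.5,5.5)  cross = 4·5.5 − 15.5·0 = 22.0000; (r_i+r_j)·cross = 19.5·22.0000 = 429.0000
edge 2: (15.5,5.5)→(20,28.5)  cross = 15.5·28.5 − 20·5.5 = 331.7500; (r_i+r_j)·cross = 35.5·331.7500 = 11777.1250
edge 3: (20,28.5)→(20,37)  cross = 20·37 − 20·28.5 = 170.0000; (r_i+r_j)·cross = 40·170.0000 = 6800.0000
edge 4: (20,37)→(5.5,28)  cross = 20·28 − 5.5·37 = 356.5000; (r_i+r_j)·cross = 25.5·356.5000 = 9090.7500
edge 5: (5.5,28)→(2.5,17)  cross = 5.5·17 − 2.5·28 = 23.5000; (r_i+r_j)·cross = 8·23.5000 = 188.0000
Σcross = 835.7500 → A = |Σcross|/2 = 417.8750 mm²
Σ(r_i+r_j)·cross = 27842.8750 → first moment M = |Σ|/6 = 4640.4792
R_c = M/A = 4640.4792/417.8750 = 11.1049 mm
θ = 116° = 2.024582 rad
V = θ·R_c·A = 2.024582·11.1049·417.8750 = 9395.030 mm³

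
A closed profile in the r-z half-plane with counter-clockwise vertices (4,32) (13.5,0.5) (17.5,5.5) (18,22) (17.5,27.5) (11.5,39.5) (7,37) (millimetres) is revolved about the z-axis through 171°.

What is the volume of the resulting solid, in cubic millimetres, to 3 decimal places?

Profile (r,z), 7 vertices: (4,32) (13.5,0.5) (17.5,5.5) (18,22) (17.5,27.5) (11.5,39.5) (7,37)
edge 0: (4,32)→(13.5,0.5)  cross = 4·0.5 − 13.5·32 = -430.0000; (r_i+r_j)·cross = 17.5·-430.0000 = -7525.0000
edge 1: (13.5,0.5)→(17.5,5.5)  cross = 13.5·5.5 − 17.5·0.5 = 65.5000; (r_i+r_j)·cross = 31·65.5000 = 2030.5000
edge 2: (17.5,5.5)→(18,22)  cross = 17.5·22 − 18·5.5 = 286.0000; (r_i+r_j)·cross = 35.5·286.0000 = 10153.0000
edge 3: (18,22)→(17.5,27.5)  cross = 18·27.5 − 17.5·22 = 110.0000; (r_i+r_j)·cross = 35.5·110.0000 = 3905.0000
edge 4: (17.5,27.5)→(11.5,39.5)  cross = 17.5·39.5 − 11.5·27.5 = 375.0000; (r_i+r_j)·cross = 29·375.0000 = 10875.0000
edge 5: (11.5,39.5)→(7,37)  cross = 11.5·37 − 7·39.5 = 149.0000; (r_i+r_j)·cross = 18.5·149.0000 = 2756.5000
edge 6: (7,37)→(4,32)  cross = 7·32 − 4·37 = 76.0000; (r_i+r_j)·cross = 11·76.0000 = 836.0000
Σcross = 631.5000 → A = |Σcross|/2 = 315.7500 mm²
Σ(r_i+r_j)·cross = 23031.0000 → first moment M = |Σ|/6 = 3838.5000
R_c = M/A = 3838.5000/315.7500 = 12.1568 mm
θ = 171° = 2.984513 rad
V = θ·R_c·A = 2.984513·12.1568·315.7500 = 11456.053 mm³

Volume = 11456.053 mm³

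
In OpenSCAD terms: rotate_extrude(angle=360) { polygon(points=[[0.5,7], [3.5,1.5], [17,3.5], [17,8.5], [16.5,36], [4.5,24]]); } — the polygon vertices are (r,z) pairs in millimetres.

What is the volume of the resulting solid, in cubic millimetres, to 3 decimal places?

Volume = 24440.020 mm³

Profile (r,z), 6 vertices: (0.5,7) (3.5,1.5) (17,3.5) (17,8.5) (16.5,36) (4.5,24)
edge 0: (0.5,7)→(3.5,1.5)  cross = 0.5·1.5 − 3.5·7 = -23.7500; (r_i+r_j)·cross = 4·-23.7500 = -95.0000
edge 1: (3.5,1.5)→(17,3.5)  cross = 3.5·3.5 − 17·1.5 = -13.2500; (r_i+r_j)·cross = 20.5·-13.2500 = -271.6250
edge 2: (17,3.5)→(17,8.5)  cross = 17·8.5 − 17·3.5 = 85.0000; (r_i+r_j)·cross = 34·85.0000 = 2890.0000
edge 3: (17,8.5)→(16.5,36)  cross = 17·36 − 16.5·8.5 = 471.7500; (r_i+r_j)·cross = 33.5·471.7500 = 15803.6250
edge 4: (16.5,36)→(4.5,24)  cross = 16.5·24 − 4.5·36 = 234.0000; (r_i+r_j)·cross = 21·234.0000 = 4914.0000
edge 5: (4.5,24)→(0.5,7)  cross = 4.5·7 − 0.5·24 = 19.5000; (r_i+r_j)·cross = 5·19.5000 = 97.5000
Σcross = 773.2500 → A = |Σcross|/2 = 386.6250 mm²
Σ(r_i+r_j)·cross = 23338.5000 → first moment M = |Σ|/6 = 3889.7500
R_c = M/A = 3889.7500/386.6250 = 10.0608 mm
θ = 360° = 6.283185 rad
V = θ·R_c·A = 6.283185·10.0608·386.6250 = 24440.020 mm³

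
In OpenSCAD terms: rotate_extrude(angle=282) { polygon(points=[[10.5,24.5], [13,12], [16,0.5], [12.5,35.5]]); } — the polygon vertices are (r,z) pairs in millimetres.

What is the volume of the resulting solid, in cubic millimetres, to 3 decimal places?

Volume = 3754.637 mm³

Profile (r,z), 4 vertices: (10.5,24.5) (13,12) (16,0.5) (12.5,35.5)
edge 0: (10.5,24.5)→(13,12)  cross = 10.5·12 − 13·24.5 = -192.5000; (r_i+r_j)·cross = 23.5·-192.5000 = -4523.7500
edge 1: (13,12)→(16,0.5)  cross = 13·0.5 − 16·12 = -185.5000; (r_i+r_j)·cross = 29·-185.5000 = -5379.5000
edge 2: (16,0.5)→(12.5,35.5)  cross = 16·35.5 − 12.5·0.5 = 561.7500; (r_i+r_j)·cross = 28.5·561.7500 = 16009.8750
edge 3: (12.5,35.5)→(10.5,24.5)  cross = 12.5·24.5 − 10.5·35.5 = -66.5000; (r_i+r_j)·cross = 23·-66.5000 = -1529.5000
Σcross = 117.2500 → A = |Σcross|/2 = 58.6250 mm²
Σ(r_i+r_j)·cross = 4577.1250 → first moment M = |Σ|/6 = 762.8542
R_c = M/A = 762.8542/58.6250 = 13.0124 mm
θ = 282° = 4.921828 rad
V = θ·R_c·A = 4.921828·13.0124·58.6250 = 3754.637 mm³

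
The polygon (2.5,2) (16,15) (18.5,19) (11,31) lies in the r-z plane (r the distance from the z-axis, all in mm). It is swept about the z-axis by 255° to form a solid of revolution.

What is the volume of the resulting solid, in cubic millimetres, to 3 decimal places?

Profile (r,z), 4 vertices: (2.5,2) (16,15) (18.5,19) (11,31)
edge 0: (2.5,2)→(16,15)  cross = 2.5·15 − 16·2 = 5.5000; (r_i+r_j)·cross = 18.5·5.5000 = 101.7500
edge 1: (16,15)→(18.5,19)  cross = 16·19 − 18.5·15 = 26.5000; (r_i+r_j)·cross = 34.5·26.5000 = 914.2500
edge 2: (18.5,19)→(11,31)  cross = 18.5·31 − 11·19 = 364.5000; (r_i+r_j)·cross = 29.5·364.5000 = 10752.7500
edge 3: (11,31)→(2.5,2)  cross = 11·2 − 2.5·31 = -55.5000; (r_i+r_j)·cross = 13.5·-55.5000 = -749.2500
Σcross = 341.0000 → A = |Σcross|/2 = 170.5000 mm²
Σ(r_i+r_j)·cross = 11019.5000 → first moment M = |Σ|/6 = 1836.5833
R_c = M/A = 1836.5833/170.5000 = 10.7717 mm
θ = 255° = 4.450590 rad
V = θ·R_c·A = 4.450590·10.7717·170.5000 = 8173.879 mm³

Volume = 8173.879 mm³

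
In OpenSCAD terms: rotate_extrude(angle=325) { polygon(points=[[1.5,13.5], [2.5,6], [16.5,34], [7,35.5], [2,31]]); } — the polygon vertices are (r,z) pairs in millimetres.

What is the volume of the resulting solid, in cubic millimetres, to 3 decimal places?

Profile (r,z), 5 vertices: (1.5,13.5) (2.5,6) (16.5,34) (7,35.5) (2,31)
edge 0: (1.5,13.5)→(2.5,6)  cross = 1.5·6 − 2.5·13.5 = -24.7500; (r_i+r_j)·cross = 4·-24.7500 = -99.0000
edge 1: (2.5,6)→(16.5,34)  cross = 2.5·34 − 16.5·6 = -14.0000; (r_i+r_j)·cross = 19·-14.0000 = -266.0000
edge 2: (16.5,34)→(7,35.5)  cross = 16.5·35.5 − 7·34 = 347.7500; (r_i+r_j)·cross = 23.5·347.7500 = 8172.1250
edge 3: (7,35.5)→(2,31)  cross = 7·31 − 2·35.5 = 146.0000; (r_i+r_j)·cross = 9·146.0000 = 1314.0000
edge 4: (2,31)→(1.5,13.5)  cross = 2·13.5 − 1.5·31 = -19.5000; (r_i+r_j)·cross = 3.5·-19.5000 = -68.2500
Σcross = 435.5000 → A = |Σcross|/2 = 217.7500 mm²
Σ(r_i+r_j)·cross = 9052.8750 → first moment M = |Σ|/6 = 1508.8125
R_c = M/A = 1508.8125/217.7500 = 6.9291 mm
θ = 325° = 5.672320 rad
V = θ·R_c·A = 5.672320·6.9291·217.7500 = 8558.467 mm³

Volume = 8558.467 mm³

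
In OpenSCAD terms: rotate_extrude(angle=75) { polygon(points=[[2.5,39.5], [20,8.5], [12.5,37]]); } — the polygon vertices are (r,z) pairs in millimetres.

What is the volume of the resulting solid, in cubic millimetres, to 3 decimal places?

Volume = 2033.036 mm³

Profile (r,z), 3 vertices: (2.5,39.5) (20,8.5) (12.5,37)
edge 0: (2.5,39.5)→(20,8.5)  cross = 2.5·8.5 − 20·39.5 = -768.7500; (r_i+r_j)·cross = 22.5·-768.7500 = -17296.8750
edge 1: (20,8.5)→(12.5,37)  cross = 20·37 − 12.5·8.5 = 633.7500; (r_i+r_j)·cross = 32.5·633.7500 = 20596.8750
edge 2: (12.5,37)→(2.5,39.5)  cross = 12.5·39.5 − 2.5·37 = 401.2500; (r_i+r_j)·cross = 15·401.2500 = 6018.7500
Σcross = 266.2500 → A = |Σcross|/2 = 133.1250 mm²
Σ(r_i+r_j)·cross = 9318.7500 → first moment M = |Σ|/6 = 1553.1250
R_c = M/A = 1553.1250/133.1250 = 11.6667 mm
θ = 75° = 1.308997 rad
V = θ·R_c·A = 1.308997·11.6667·133.1250 = 2033.036 mm³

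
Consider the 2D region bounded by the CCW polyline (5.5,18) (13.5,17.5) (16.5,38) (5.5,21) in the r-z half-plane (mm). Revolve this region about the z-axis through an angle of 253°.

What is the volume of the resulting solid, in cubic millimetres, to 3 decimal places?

Volume = 4991.746 mm³

Profile (r,z), 4 vertices: (5.5,18) (13.5,17.5) (16.5,38) (5.5,21)
edge 0: (5.5,18)→(13.5,17.5)  cross = 5.5·17.5 − 13.5·18 = -146.7500; (r_i+r_j)·cross = 19·-146.7500 = -2788.2500
edge 1: (13.5,17.5)→(16.5,38)  cross = 13.5·38 − 16.5·17.5 = 224.2500; (r_i+r_j)·cross = 30·224.2500 = 6727.5000
edge 2: (16.5,38)→(5.5,21)  cross = 16.5·21 − 5.5·38 = 137.5000; (r_i+r_j)·cross = 22·137.5000 = 3025.0000
edge 3: (5.5,21)→(5.5,18)  cross = 5.5·18 − 5.5·21 = -16.5000; (r_i+r_j)·cross = 11·-16.5000 = -181.5000
Σcross = 198.5000 → A = |Σcross|/2 = 99.2500 mm²
Σ(r_i+r_j)·cross = 6782.7500 → first moment M = |Σ|/6 = 1130.4583
R_c = M/A = 1130.4583/99.2500 = 11.3900 mm
θ = 253° = 4.415683 rad
V = θ·R_c·A = 4.415683·11.3900·99.2500 = 4991.746 mm³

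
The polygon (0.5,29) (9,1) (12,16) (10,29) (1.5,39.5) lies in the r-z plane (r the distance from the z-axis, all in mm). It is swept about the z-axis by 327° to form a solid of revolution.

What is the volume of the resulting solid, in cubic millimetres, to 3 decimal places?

Profile (r,z), 5 vertices: (0.5,29) (9,1) (12,16) (10,29) (1.5,39.5)
edge 0: (0.5,29)→(9,1)  cross = 0.5·1 − 9·29 = -260.5000; (r_i+r_j)·cross = 9.5·-260.5000 = -2474.7500
edge 1: (9,1)→(12,16)  cross = 9·16 − 12·1 = 132.0000; (r_i+r_j)·cross = 21·132.0000 = 2772.0000
edge 2: (12,16)→(10,29)  cross = 12·29 − 10·16 = 188.0000; (r_i+r_j)·cross = 22·188.0000 = 4136.0000
edge 3: (10,29)→(1.5,39.5)  cross = 10·39.5 − 1.5·29 = 351.5000; (r_i+r_j)·cross = 11.5·351.5000 = 4042.2500
edge 4: (1.5,39.5)→(0.5,29)  cross = 1.5·29 − 0.5·39.5 = 23.7500; (r_i+r_j)·cross = 2·23.7500 = 47.5000
Σcross = 434.7500 → A = |Σcross|/2 = 217.3750 mm²
Σ(r_i+r_j)·cross = 8523.0000 → first moment M = |Σ|/6 = 1420.5000
R_c = M/A = 1420.5000/217.3750 = 6.5348 mm
θ = 327° = 5.707227 rad
V = θ·R_c·A = 5.707227·6.5348·217.3750 = 8107.115 mm³

Volume = 8107.115 mm³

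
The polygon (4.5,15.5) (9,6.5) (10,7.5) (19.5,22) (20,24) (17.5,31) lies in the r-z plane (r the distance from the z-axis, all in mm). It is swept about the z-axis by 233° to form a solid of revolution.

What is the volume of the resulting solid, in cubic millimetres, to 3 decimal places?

Volume = 8295.391 mm³

Profile (r,z), 6 vertices: (4.5,15.5) (9,6.5) (10,7.5) (19.5,22) (20,24) (17.5,31)
edge 0: (4.5,15.5)→(9,6.5)  cross = 4.5·6.5 − 9·15.5 = -110.2500; (r_i+r_j)·cross = 13.5·-110.2500 = -1488.3750
edge 1: (9,6.5)→(10,7.5)  cross = 9·7.5 − 10·6.5 = 2.5000; (r_i+r_j)·cross = 19·2.5000 = 47.5000
edge 2: (10,7.5)→(19.5,22)  cross = 10·22 − 19.5·7.5 = 73.7500; (r_i+r_j)·cross = 29.5·73.7500 = 2175.6250
edge 3: (19.5,22)→(20,24)  cross = 19.5·24 − 20·22 = 28.0000; (r_i+r_j)·cross = 39.5·28.0000 = 1106.0000
edge 4: (20,24)→(17.5,31)  cross = 20·31 − 17.5·24 = 200.0000; (r_i+r_j)·cross = 37.5·200.0000 = 7500.0000
edge 5: (17.5,31)→(4.5,15.5)  cross = 17.5·15.5 − 4.5·31 = 131.7500; (r_i+r_j)·cross = 22·131.7500 = 2898.5000
Σcross = 325.7500 → A = |Σcross|/2 = 162.8750 mm²
Σ(r_i+r_j)·cross = 12239.2500 → first moment M = |Σ|/6 = 2039.8750
R_c = M/A = 2039.8750/162.8750 = 12.5242 mm
θ = 233° = 4.066617 rad
V = θ·R_c·A = 4.066617·12.5242·162.8750 = 8295.391 mm³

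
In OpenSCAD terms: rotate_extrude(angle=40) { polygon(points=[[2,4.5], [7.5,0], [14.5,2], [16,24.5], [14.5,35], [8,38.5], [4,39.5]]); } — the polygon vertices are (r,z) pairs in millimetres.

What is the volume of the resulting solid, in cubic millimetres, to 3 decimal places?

Profile (r,z), 7 vertices: (2,4.5) (7.5,0) (14.5,2) (16,24.5) (14.5,35) (8,38.5) (4,39.5)
edge 0: (2,4.5)→(7.5,0)  cross = 2·0 − 7.5·4.5 = -33.7500; (r_i+r_j)·cross = 9.5·-33.7500 = -320.6250
edge 1: (7.5,0)→(14.5,2)  cross = 7.5·2 − 14.5·0 = 15.0000; (r_i+r_j)·cross = 22·15.0000 = 330.0000
edge 2: (14.5,2)→(16,24.5)  cross = 14.5·24.5 − 16·2 = 323.2500; (r_i+r_j)·cross = 30.5·323.2500 = 9859.1250
edge 3: (16,24.5)→(14.5,35)  cross = 16·35 − 14.5·24.5 = 204.7500; (r_i+r_j)·cross = 30.5·204.7500 = 6244.8750
edge 4: (14.5,35)→(8,38.5)  cross = 14.5·38.5 − 8·35 = 278.2500; (r_i+r_j)·cross = 22.5·278.2500 = 6260.6250
edge 5: (8,38.5)→(4,39.5)  cross = 8·39.5 − 4·38.5 = 162.0000; (r_i+r_j)·cross = 12·162.0000 = 1944.0000
edge 6: (4,39.5)→(2,4.5)  cross = 4·4.5 − 2·39.5 = -61.0000; (r_i+r_j)·cross = 6·-61.0000 = -366.0000
Σcross = 888.5000 → A = |Σcross|/2 = 444.2500 mm²
Σ(r_i+r_j)·cross = 23952.0000 → first moment M = |Σ|/6 = 3992.0000
R_c = M/A = 3992.0000/444.2500 = 8.9859 mm
θ = 40° = 0.698132 rad
V = θ·R_c·A = 0.698132·8.9859·444.2500 = 2786.942 mm³

Volume = 2786.942 mm³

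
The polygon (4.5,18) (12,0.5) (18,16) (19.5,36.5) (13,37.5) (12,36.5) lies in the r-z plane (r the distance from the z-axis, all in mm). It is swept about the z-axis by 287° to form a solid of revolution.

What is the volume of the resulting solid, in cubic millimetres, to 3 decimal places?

Volume = 20630.271 mm³

Profile (r,z), 6 vertices: (4.5,18) (12,0.5) (18,16) (19.5,36.5) (13,37.5) (12,36.5)
edge 0: (4.5,18)→(12,0.5)  cross = 4.5·0.5 − 12·18 = -213.7500; (r_i+r_j)·cross = 16.5·-213.7500 = -3526.8750
edge 1: (12,0.5)→(18,16)  cross = 12·16 − 18·0.5 = 183.0000; (r_i+r_j)·cross = 30·183.0000 = 5490.0000
edge 2: (18,16)→(19.5,36.5)  cross = 18·36.5 − 19.5·16 = 345.0000; (r_i+r_j)·cross = 37.5·345.0000 = 12937.5000
edge 3: (19.5,36.5)→(13,37.5)  cross = 19.5·37.5 − 13·36.5 = 256.7500; (r_i+r_j)·cross = 32.5·256.7500 = 8344.3750
edge 4: (13,37.5)→(12,36.5)  cross = 13·36.5 − 12·37.5 = 24.5000; (r_i+r_j)·cross = 25·24.5000 = 612.5000
edge 5: (12,36.5)→(4.5,18)  cross = 12·18 − 4.5·36.5 = 51.7500; (r_i+r_j)·cross = 16.5·51.7500 = 853.8750
Σcross = 647.2500 → A = |Σcross|/2 = 323.6250 mm²
Σ(r_i+r_j)·cross = 24711.3750 → first moment M = |Σ|/6 = 4118.5625
R_c = M/A = 4118.5625/323.6250 = 12.7263 mm
θ = 287° = 5.009095 rad
V = θ·R_c·A = 5.009095·12.7263·323.6250 = 20630.271 mm³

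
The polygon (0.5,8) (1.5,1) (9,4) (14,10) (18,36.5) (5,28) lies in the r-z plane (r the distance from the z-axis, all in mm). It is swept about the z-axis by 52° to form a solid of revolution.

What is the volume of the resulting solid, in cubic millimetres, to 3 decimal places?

Volume = 2852.345 mm³

Profile (r,z), 6 vertices: (0.5,8) (1.5,1) (9,4) (14,10) (18,36.5) (5,28)
edge 0: (0.5,8)→(1.5,1)  cross = 0.5·1 − 1.5·8 = -11.5000; (r_i+r_j)·cross = 2·-11.5000 = -23.0000
edge 1: (1.5,1)→(9,4)  cross = 1.5·4 − 9·1 = -3.0000; (r_i+r_j)·cross = 10.5·-3.0000 = -31.5000
edge 2: (9,4)→(14,10)  cross = 9·10 − 14·4 = 34.0000; (r_i+r_j)·cross = 23·34.0000 = 782.0000
edge 3: (14,10)→(18,36.5)  cross = 14·36.5 − 18·10 = 331.0000; (r_i+r_j)·cross = 32·331.0000 = 10592.0000
edge 4: (18,36.5)→(5,28)  cross = 18·28 − 5·36.5 = 321.5000; (r_i+r_j)·cross = 23·321.5000 = 7394.5000
edge 5: (5,28)→(0.5,8)  cross = 5·8 − 0.5·28 = 26.0000; (r_i+r_j)·cross = 5.5·26.0000 = 143.0000
Σcross = 698.0000 → A = |Σcross|/2 = 349.0000 mm²
Σ(r_i+r_j)·cross = 18857.0000 → first moment M = |Σ|/6 = 3142.8333
R_c = M/A = 3142.8333/349.0000 = 9.0053 mm
θ = 52° = 0.907571 rad
V = θ·R_c·A = 0.907571·9.0053·349.0000 = 2852.345 mm³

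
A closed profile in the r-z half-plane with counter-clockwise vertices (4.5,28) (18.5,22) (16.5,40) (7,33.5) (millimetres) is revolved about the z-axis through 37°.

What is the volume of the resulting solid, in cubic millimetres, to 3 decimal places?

Profile (r,z), 4 vertices: (4.5,28) (18.5,22) (16.5,40) (7,33.5)
edge 0: (4.5,28)→(18.5,22)  cross = 4.5·22 − 18.5·28 = -419.0000; (r_i+r_j)·cross = 23·-419.0000 = -9637.0000
edge 1: (18.5,22)→(16.5,40)  cross = 18.5·40 − 16.5·22 = 377.0000; (r_i+r_j)·cross = 35·377.0000 = 13195.0000
edge 2: (16.5,40)→(7,33.5)  cross = 16.5·33.5 − 7·40 = 272.7500; (r_i+r_j)·cross = 23.5·272.7500 = 6409.6250
edge 3: (7,33.5)→(4.5,28)  cross = 7·28 − 4.5·33.5 = 45.2500; (r_i+r_j)·cross = 11.5·45.2500 = 520.3750
Σcross = 276.0000 → A = |Σcross|/2 = 138.0000 mm²
Σ(r_i+r_j)·cross = 10488.0000 → first moment M = |Σ|/6 = 1748.0000
R_c = M/A = 1748.0000/138.0000 = 12.6667 mm
θ = 37° = 0.645772 rad
V = θ·R_c·A = 0.645772·12.6667·138.0000 = 1128.809 mm³

Volume = 1128.809 mm³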